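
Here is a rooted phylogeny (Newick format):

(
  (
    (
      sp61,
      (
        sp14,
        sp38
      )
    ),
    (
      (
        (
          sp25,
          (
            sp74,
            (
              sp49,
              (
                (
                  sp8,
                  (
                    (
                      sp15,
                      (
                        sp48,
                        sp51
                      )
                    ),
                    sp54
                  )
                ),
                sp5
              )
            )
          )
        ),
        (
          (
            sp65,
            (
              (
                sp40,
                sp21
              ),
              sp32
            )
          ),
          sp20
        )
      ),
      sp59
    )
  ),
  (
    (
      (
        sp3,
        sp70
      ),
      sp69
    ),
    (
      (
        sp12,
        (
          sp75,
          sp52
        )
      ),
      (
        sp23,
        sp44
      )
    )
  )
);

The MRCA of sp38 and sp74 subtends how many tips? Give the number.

18

The MRCA of sp38 and sp74 is the node subtending ((sp61,(sp14,sp38)),(((sp25,(sp74,(sp49,((sp8,((sp15,(sp48,sp51)),sp54)),sp5)))),((sp65,((sp40,sp21),sp32)),sp20)),sp59)).
That clade contains 18 terminal taxa: sp14, sp15, sp20, sp21, sp25, sp32, sp38, sp40, sp48, sp49, sp5, sp51, sp54, sp59, sp61, sp65, sp74, sp8.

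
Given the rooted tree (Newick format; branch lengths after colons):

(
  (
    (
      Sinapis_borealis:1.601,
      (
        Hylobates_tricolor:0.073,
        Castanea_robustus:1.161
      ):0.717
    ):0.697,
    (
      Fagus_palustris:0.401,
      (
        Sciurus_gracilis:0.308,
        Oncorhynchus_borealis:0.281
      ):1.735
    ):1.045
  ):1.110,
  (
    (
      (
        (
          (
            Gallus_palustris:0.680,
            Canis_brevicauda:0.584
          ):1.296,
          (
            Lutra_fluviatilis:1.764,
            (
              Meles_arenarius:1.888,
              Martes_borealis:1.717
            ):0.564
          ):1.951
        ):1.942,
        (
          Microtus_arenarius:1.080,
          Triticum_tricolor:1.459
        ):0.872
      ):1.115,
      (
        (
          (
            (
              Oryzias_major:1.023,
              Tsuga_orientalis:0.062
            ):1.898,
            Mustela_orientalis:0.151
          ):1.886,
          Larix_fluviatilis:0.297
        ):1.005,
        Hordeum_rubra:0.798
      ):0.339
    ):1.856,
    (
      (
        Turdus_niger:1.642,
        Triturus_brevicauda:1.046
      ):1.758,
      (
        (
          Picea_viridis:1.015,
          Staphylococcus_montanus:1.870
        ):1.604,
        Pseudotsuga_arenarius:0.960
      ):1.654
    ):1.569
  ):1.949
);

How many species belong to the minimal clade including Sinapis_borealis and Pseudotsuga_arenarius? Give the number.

The MRCA of Sinapis_borealis and Pseudotsuga_arenarius is the root, so the clade is the entire tree.
That clade contains 23 terminal taxa: Canis_brevicauda, Castanea_robustus, Fagus_palustris, Gallus_palustris, Hordeum_rubra, Hylobates_tricolor, Larix_fluviatilis, Lutra_fluviatilis, Martes_borealis, Meles_arenarius, Microtus_arenarius, Mustela_orientalis, Oncorhynchus_borealis, Oryzias_major, Picea_viridis, Pseudotsuga_arenarius, Sciurus_gracilis, Sinapis_borealis, Staphylococcus_montanus, Triticum_tricolor, Triturus_brevicauda, Tsuga_orientalis, Turdus_niger.

23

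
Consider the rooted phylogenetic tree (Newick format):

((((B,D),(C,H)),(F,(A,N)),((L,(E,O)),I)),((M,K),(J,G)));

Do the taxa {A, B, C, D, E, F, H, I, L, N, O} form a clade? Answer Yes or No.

The most recent common ancestor of these taxa subtends (((B,D),(C,H)),(F,(A,N)),((L,(E,O)),I)).
That clade has exactly 11 tips — every listed taxon and nothing else — so the group is monophyletic.

Yes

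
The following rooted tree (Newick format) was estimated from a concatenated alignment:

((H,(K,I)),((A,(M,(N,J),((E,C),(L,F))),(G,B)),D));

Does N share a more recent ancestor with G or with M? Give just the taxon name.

M

The MRCA of N and M subtends (M,(N,J),((E,C),(L,F))) (7 taxa).
The MRCA of N and G subtends (A,(M,(N,J),((E,C),(L,F))),(G,B)) (10 taxa).
The first is nested inside the second, so N shares a more recent common ancestor with M.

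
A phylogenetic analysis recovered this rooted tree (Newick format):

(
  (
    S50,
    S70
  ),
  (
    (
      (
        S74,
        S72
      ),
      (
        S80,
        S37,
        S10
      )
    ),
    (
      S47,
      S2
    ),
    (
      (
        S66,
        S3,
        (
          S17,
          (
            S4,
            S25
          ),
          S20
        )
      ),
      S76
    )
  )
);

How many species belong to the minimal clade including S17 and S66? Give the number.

6

The MRCA of S17 and S66 is the node subtending (S66,S3,(S17,(S4,S25),S20)).
That clade contains 6 terminal taxa: S17, S20, S25, S3, S4, S66.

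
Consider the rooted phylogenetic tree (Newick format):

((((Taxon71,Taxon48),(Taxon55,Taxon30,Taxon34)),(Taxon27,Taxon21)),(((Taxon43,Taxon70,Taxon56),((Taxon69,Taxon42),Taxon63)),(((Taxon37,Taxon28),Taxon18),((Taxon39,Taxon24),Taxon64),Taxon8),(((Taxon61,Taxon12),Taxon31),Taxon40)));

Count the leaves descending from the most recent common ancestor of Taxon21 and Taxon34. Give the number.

The MRCA of Taxon21 and Taxon34 is the node subtending (((Taxon71,Taxon48),(Taxon55,Taxon30,Taxon34)),(Taxon27,Taxon21)).
That clade contains 7 terminal taxa: Taxon21, Taxon27, Taxon30, Taxon34, Taxon48, Taxon55, Taxon71.

7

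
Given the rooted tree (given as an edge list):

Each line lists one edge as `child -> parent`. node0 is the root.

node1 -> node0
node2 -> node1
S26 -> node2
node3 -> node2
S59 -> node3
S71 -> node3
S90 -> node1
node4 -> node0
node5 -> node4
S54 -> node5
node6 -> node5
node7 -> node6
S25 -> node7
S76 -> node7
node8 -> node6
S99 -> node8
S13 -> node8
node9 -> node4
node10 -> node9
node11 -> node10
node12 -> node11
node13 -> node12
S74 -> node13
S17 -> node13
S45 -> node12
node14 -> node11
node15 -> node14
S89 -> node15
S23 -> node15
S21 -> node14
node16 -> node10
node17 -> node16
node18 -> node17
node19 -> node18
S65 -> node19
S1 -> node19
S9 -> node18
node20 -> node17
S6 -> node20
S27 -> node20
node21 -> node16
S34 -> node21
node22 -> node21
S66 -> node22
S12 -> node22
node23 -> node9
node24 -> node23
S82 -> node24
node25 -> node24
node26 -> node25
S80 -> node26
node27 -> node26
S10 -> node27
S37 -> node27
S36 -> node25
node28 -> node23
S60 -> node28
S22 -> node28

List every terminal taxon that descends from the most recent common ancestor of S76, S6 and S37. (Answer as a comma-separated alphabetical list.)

Tracing S76: it sits inside (S25,S76).
Tracing S6: it sits inside (S6,S27).
Tracing S37: it sits inside (S10,S37).
The smallest clade enclosing all 3 is ((S54,((S25,S76),(S99,S13))),(((((S74,S17),S45),((S89,S23),S21)),((((S65,S1),S9),(S6,S27)),(S34,(S66,S12)))),((S82,((S80,(S10,S37)),S36)),(S60,S22)))); the answer is its 26 terminal taxa in alphabetical order.

S1, S10, S12, S13, S17, S21, S22, S23, S25, S27, S34, S36, S37, S45, S54, S6, S60, S65, S66, S74, S76, S80, S82, S89, S9, S99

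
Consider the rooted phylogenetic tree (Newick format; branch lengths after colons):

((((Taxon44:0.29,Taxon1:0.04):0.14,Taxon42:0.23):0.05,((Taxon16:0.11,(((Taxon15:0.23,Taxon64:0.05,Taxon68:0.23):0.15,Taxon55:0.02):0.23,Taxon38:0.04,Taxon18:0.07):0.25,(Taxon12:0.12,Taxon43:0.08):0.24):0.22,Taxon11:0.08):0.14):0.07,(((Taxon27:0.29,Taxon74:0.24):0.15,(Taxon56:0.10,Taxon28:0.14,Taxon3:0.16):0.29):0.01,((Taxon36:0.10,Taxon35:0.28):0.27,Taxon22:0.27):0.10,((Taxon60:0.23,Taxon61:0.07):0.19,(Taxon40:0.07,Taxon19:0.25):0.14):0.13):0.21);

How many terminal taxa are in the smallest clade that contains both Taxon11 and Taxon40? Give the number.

25

The MRCA of Taxon11 and Taxon40 is the root, so the clade is the entire tree.
That clade contains 25 terminal taxa: Taxon1, Taxon11, Taxon12, Taxon15, Taxon16, Taxon18, Taxon19, Taxon22, Taxon27, Taxon28, Taxon3, Taxon35, Taxon36, Taxon38, Taxon40, Taxon42, Taxon43, Taxon44, Taxon55, Taxon56, Taxon60, Taxon61, Taxon64, Taxon68, Taxon74.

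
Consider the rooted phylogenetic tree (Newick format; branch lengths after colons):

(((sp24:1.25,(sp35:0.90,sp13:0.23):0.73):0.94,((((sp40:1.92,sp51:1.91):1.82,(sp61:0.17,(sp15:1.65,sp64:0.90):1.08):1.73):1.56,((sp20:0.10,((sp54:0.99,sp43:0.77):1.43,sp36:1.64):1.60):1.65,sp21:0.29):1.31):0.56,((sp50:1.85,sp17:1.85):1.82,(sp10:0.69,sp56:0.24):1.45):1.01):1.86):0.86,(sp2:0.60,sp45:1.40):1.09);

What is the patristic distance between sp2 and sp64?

The path runs sp2 → … → MRCA → … → sp64; the MRCA is the root of the tree.
Branch lengths along that path: 0.60 + 1.09 + 0.86 + 1.86 + 0.56 + 1.56 + 1.73 + 1.08 + 0.90 = 10.24.

10.24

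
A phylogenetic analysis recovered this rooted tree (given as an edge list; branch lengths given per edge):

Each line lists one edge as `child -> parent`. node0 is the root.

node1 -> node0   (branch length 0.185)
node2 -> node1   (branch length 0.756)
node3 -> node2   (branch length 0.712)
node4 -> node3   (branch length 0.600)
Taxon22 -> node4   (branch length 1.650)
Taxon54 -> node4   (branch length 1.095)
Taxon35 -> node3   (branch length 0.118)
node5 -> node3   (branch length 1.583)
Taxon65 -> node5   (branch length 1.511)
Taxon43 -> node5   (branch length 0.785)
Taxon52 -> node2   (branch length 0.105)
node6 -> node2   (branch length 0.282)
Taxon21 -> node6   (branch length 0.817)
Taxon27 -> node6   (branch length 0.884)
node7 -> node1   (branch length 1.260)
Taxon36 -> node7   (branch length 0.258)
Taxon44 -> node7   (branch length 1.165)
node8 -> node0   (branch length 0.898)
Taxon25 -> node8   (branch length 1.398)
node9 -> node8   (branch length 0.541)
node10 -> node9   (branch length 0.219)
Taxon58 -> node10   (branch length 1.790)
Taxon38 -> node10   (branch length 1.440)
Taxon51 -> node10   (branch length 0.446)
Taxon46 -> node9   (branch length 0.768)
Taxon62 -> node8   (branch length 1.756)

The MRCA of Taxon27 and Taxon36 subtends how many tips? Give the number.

10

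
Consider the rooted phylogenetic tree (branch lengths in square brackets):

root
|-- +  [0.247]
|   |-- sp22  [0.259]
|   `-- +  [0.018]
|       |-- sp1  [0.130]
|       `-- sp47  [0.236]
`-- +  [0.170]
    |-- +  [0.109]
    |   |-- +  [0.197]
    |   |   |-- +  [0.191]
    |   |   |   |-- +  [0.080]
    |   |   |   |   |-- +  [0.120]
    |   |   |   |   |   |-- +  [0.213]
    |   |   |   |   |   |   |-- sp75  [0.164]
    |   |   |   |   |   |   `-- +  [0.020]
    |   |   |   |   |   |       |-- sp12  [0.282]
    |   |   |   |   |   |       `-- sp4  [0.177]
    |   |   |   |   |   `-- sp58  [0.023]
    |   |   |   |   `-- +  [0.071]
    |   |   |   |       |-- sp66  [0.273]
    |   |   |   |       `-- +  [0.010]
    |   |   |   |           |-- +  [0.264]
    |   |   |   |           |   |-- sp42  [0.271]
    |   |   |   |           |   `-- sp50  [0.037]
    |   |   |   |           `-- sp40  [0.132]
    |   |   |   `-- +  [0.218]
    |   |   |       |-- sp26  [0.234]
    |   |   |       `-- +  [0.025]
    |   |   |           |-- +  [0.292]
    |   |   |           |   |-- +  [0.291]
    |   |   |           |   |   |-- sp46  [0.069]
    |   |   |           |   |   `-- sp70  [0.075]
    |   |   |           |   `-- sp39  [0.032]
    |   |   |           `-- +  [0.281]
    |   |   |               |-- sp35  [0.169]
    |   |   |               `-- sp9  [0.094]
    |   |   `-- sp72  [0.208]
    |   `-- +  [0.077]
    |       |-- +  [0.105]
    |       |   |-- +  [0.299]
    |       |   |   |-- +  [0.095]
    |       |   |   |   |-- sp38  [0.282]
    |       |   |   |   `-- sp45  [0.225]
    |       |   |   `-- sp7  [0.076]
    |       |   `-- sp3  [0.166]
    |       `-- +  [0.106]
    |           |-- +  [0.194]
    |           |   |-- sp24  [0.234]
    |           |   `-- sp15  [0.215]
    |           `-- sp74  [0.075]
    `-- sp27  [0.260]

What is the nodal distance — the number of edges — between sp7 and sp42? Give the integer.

11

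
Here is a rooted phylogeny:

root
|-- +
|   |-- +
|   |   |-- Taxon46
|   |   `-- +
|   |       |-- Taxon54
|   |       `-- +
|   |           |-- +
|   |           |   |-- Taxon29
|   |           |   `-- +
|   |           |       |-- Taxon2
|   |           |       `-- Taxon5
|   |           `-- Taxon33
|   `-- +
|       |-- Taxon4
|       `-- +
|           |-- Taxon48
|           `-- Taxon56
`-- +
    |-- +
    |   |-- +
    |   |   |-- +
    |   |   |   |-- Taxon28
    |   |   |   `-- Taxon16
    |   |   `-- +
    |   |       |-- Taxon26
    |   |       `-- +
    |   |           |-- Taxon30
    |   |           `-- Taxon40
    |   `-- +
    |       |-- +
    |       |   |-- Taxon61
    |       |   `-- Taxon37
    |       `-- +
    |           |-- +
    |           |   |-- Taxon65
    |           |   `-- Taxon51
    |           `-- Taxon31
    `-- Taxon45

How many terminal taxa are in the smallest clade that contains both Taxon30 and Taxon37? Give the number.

10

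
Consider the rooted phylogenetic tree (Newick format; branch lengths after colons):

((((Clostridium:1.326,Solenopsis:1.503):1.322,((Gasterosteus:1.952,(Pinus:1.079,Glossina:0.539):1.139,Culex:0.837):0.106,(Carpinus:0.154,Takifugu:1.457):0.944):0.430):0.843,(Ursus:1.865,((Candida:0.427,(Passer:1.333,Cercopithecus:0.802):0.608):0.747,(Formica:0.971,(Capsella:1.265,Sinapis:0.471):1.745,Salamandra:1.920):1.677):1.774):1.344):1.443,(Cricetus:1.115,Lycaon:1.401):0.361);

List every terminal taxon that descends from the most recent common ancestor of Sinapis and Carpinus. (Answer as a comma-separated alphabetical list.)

Tracing Sinapis: it sits inside (Capsella,Sinapis).
Tracing Carpinus: it sits inside (Carpinus,Takifugu).
The smallest clade enclosing both is (((Clostridium,Solenopsis),((Gasterosteus,(Pinus,Glossina),Culex),(Carpinus,Takifugu))),(Ursus,((Candida,(Passer,Cercopithecus)),(Formica,(Capsella,Sinapis),Salamandra)))); the answer is its 16 terminal taxa in alphabetical order.

Candida, Capsella, Carpinus, Cercopithecus, Clostridium, Culex, Formica, Gasterosteus, Glossina, Passer, Pinus, Salamandra, Sinapis, Solenopsis, Takifugu, Ursus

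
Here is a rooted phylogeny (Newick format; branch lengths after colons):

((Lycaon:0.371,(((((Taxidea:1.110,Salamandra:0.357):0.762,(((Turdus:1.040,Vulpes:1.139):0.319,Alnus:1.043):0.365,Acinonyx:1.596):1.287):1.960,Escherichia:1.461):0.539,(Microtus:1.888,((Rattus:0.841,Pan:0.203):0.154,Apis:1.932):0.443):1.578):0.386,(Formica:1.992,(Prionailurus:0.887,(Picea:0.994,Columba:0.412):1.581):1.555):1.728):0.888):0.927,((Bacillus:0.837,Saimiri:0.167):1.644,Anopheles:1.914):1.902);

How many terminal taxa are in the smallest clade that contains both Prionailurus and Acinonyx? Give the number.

15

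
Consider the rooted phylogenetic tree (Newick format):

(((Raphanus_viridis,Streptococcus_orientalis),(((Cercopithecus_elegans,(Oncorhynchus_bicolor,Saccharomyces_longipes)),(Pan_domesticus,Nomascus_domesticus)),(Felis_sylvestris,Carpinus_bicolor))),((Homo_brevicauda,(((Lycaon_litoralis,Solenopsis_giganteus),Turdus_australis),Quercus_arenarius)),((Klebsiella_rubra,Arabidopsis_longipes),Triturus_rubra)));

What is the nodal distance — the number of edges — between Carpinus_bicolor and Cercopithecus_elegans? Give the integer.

5

The MRCA of Carpinus_bicolor and Cercopithecus_elegans is the node subtending (((Cercopithecus_elegans,(Oncorhynchus_bicolor,Saccharomyces_longipes)),(Pan_domesticus,Nomascus_domesticus)),(Felis_sylvestris,Carpinus_bicolor)).
From Carpinus_bicolor up to that node: 2 branches. From Cercopithecus_elegans up to the same node: 3 branches. Total: 2 + 3 = 5.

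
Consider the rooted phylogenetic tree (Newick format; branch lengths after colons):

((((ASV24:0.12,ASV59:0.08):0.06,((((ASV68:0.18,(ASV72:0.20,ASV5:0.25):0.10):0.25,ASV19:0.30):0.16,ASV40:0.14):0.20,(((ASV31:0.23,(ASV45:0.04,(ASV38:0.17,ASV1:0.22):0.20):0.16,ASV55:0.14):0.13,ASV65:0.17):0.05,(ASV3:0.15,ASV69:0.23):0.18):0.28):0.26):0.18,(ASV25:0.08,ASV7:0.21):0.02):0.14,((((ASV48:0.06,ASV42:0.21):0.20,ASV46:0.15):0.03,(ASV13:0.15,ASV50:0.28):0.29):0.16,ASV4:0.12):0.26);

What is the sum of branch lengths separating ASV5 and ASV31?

The path runs ASV5 → … → MRCA → … → ASV31; the MRCA is the node subtending ((((ASV68,(ASV72,ASV5)),ASV19),ASV40),(((ASV31,(ASV45,(ASV38,ASV1)),ASV55),ASV65),(ASV3,ASV69))).
Branch lengths along that path: 0.25 + 0.10 + 0.25 + 0.16 + 0.20 + 0.28 + 0.05 + 0.13 + 0.23 = 1.65.

1.65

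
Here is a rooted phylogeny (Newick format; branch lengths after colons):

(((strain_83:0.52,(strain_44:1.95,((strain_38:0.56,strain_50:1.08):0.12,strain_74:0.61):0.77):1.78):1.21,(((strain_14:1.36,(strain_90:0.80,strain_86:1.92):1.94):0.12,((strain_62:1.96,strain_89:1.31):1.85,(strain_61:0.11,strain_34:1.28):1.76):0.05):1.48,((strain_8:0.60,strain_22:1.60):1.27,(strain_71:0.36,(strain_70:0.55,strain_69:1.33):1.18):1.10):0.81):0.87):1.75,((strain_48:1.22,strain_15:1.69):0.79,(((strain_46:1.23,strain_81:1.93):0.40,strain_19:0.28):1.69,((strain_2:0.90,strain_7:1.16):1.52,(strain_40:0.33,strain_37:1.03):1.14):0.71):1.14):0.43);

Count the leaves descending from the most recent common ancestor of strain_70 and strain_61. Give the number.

The MRCA of strain_70 and strain_61 is the node subtending (((strain_14,(strain_90,strain_86)),((strain_62,strain_89),(strain_61,strain_34))),((strain_8,strain_22),(strain_71,(strain_70,strain_69)))).
That clade contains 12 terminal taxa: strain_14, strain_22, strain_34, strain_61, strain_62, strain_69, strain_70, strain_71, strain_8, strain_86, strain_89, strain_90.

12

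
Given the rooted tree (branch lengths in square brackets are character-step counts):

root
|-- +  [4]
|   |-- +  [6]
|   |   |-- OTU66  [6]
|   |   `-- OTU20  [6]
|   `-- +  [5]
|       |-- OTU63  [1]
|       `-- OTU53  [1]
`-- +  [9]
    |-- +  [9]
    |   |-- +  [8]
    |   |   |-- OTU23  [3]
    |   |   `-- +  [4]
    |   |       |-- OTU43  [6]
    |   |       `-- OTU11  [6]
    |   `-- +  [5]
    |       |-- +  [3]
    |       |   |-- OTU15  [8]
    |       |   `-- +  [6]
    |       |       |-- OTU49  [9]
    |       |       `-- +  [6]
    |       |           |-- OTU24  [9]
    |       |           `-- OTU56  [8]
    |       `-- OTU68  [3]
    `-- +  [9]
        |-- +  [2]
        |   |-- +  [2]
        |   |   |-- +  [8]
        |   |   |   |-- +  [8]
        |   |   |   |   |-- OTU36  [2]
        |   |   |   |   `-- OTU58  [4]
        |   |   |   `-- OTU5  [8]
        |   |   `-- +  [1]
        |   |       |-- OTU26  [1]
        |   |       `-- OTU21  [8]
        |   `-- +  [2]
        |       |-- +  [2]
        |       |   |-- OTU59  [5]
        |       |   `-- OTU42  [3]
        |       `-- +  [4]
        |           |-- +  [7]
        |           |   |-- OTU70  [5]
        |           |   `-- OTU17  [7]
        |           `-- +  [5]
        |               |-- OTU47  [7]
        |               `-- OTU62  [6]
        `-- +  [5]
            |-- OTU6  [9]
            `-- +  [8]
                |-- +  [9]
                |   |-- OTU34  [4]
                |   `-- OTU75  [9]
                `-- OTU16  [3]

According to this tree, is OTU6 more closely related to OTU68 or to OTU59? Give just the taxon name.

The MRCA of OTU6 and OTU59 subtends (((((OTU36,OTU58),OTU5),(OTU26,OTU21)),((OTU59,OTU42),((OTU70,OTU17),(OTU47,OTU62)))),(OTU6,((OTU34,OTU75),OTU16))) (15 taxa).
The MRCA of OTU6 and OTU68 subtends (((OTU23,(OTU43,OTU11)),((OTU15,(OTU49,(OTU24,OTU56))),OTU68)),(((((OTU36,OTU58),OTU5),(OTU26,OTU21)),((OTU59,OTU42),((OTU70,OTU17),(OTU47,OTU62)))),(OTU6,((OTU34,OTU75),OTU16)))) (23 taxa).
The first is nested inside the second, so OTU6 shares a more recent common ancestor with OTU59.

OTU59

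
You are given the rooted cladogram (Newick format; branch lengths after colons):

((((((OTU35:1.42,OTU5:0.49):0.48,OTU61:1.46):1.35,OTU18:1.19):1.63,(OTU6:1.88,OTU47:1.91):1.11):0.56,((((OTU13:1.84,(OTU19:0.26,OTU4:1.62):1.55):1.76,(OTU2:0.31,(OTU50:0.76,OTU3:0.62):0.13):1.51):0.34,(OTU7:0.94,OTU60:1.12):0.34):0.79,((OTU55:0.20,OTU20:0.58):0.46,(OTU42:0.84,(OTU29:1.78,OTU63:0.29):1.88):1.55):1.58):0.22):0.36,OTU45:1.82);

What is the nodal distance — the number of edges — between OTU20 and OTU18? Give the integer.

The MRCA of OTU20 and OTU18 is the node subtending (((((OTU35,OTU5),OTU61),OTU18),(OTU6,OTU47)),((((OTU13,(OTU19,OTU4)),(OTU2,(OTU50,OTU3))),(OTU7,OTU60)),((OTU55,OTU20),(OTU42,(OTU29,OTU63))))).
From OTU20 up to that node: 4 branches. From OTU18 up to the same node: 3 branches. Total: 4 + 3 = 7.

7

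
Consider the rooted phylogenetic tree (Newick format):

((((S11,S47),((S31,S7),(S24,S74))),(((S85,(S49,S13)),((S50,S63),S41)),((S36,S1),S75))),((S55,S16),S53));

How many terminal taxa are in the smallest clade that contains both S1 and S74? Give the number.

The MRCA of S1 and S74 is the node subtending (((S11,S47),((S31,S7),(S24,S74))),(((S85,(S49,S13)),((S50,S63),S41)),((S36,S1),S75))).
That clade contains 15 terminal taxa: S1, S11, S13, S24, S31, S36, S41, S47, S49, S50, S63, S7, S74, S75, S85.

15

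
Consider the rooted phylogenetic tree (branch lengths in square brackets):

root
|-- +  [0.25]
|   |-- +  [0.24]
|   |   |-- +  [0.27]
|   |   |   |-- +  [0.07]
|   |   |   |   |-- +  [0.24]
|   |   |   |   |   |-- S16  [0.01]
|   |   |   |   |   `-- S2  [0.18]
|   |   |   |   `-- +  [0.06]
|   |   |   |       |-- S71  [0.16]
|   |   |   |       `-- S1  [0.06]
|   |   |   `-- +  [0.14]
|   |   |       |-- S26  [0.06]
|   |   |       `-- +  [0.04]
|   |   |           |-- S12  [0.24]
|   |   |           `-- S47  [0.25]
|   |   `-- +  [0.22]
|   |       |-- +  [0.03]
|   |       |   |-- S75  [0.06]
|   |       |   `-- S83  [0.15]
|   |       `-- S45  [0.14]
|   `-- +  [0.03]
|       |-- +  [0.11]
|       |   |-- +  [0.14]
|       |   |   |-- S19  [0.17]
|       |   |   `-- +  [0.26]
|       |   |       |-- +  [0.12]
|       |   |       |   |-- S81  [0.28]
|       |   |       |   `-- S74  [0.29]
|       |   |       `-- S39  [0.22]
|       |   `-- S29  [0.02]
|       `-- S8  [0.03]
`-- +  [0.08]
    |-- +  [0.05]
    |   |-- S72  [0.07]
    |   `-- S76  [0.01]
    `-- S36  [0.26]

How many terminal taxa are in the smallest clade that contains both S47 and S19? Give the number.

16

The MRCA of S47 and S19 is the node subtending (((((S16,S2),(S71,S1)),(S26,(S12,S47))),((S75,S83),S45)),(((S19,((S81,S74),S39)),S29),S8)).
That clade contains 16 terminal taxa: S1, S12, S16, S19, S2, S26, S29, S39, S45, S47, S71, S74, S75, S8, S81, S83.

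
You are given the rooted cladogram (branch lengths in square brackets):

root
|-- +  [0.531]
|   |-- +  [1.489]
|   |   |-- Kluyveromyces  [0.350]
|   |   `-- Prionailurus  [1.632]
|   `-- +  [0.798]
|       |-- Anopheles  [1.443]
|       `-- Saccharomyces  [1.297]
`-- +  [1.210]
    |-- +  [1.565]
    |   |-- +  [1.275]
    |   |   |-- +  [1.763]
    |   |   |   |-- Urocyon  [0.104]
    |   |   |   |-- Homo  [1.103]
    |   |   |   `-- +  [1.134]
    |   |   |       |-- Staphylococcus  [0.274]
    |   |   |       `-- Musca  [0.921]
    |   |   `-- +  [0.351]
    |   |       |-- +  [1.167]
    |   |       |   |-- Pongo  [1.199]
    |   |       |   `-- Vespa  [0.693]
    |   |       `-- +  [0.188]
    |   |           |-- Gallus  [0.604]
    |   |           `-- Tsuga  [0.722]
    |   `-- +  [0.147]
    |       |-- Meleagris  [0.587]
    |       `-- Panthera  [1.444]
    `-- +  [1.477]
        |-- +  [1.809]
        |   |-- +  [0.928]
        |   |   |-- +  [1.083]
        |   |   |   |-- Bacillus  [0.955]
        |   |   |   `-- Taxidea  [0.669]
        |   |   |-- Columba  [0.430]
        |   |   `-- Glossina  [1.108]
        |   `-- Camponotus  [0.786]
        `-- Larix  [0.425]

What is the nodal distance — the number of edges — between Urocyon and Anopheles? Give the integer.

8

The MRCA of Urocyon and Anopheles is the root of the tree.
From Urocyon up to that node: 5 branches. From Anopheles up to the same node: 3 branches. Total: 5 + 3 = 8.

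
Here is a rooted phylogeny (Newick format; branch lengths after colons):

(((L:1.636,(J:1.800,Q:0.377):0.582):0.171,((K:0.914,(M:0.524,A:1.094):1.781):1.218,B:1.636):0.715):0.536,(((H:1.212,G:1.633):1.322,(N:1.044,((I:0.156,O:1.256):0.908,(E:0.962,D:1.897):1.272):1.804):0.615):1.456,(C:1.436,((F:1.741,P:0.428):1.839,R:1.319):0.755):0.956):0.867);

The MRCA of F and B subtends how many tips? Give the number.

18

The MRCA of F and B is the root, so the clade is the entire tree.
That clade contains 18 terminal taxa: A, B, C, D, E, F, G, H, I, J, K, L, M, N, O, P, Q, R.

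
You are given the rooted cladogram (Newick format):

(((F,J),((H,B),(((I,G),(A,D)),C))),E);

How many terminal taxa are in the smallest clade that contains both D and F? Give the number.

9

The MRCA of D and F is the node subtending ((F,J),((H,B),(((I,G),(A,D)),C))).
That clade contains 9 terminal taxa: A, B, C, D, F, G, H, I, J.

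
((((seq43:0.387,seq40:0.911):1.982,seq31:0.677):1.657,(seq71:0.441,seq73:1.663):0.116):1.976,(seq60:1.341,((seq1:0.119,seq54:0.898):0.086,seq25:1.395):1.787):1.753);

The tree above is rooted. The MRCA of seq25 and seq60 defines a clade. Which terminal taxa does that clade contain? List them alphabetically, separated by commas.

Tracing seq25: it sits inside ((seq1,seq54),seq25).
Tracing seq60: it sits inside (seq60,((seq1,seq54),seq25)).
The smallest clade enclosing both is (seq60,((seq1,seq54),seq25)); the answer is its 4 terminal taxa in alphabetical order.

seq1, seq25, seq54, seq60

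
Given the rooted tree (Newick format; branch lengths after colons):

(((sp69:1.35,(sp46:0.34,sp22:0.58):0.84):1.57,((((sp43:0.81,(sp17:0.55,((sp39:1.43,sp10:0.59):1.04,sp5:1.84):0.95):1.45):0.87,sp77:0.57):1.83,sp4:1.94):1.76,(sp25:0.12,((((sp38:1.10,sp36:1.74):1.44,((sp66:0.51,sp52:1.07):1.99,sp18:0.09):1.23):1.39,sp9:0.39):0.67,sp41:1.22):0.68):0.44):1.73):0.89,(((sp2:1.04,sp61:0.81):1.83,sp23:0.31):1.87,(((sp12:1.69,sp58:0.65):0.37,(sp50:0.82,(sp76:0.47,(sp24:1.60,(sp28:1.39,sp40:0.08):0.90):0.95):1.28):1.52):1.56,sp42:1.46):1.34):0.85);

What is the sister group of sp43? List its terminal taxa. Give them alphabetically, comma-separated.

sp10, sp17, sp39, sp5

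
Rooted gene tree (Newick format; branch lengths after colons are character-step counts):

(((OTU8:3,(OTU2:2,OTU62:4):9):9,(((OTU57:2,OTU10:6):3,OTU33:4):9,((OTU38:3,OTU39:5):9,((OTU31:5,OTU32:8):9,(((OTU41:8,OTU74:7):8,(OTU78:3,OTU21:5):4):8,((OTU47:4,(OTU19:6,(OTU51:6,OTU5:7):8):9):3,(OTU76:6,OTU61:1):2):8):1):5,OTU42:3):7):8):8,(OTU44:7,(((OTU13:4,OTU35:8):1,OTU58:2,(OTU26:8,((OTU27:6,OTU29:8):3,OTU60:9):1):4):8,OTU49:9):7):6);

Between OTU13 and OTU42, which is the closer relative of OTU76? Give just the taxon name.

OTU42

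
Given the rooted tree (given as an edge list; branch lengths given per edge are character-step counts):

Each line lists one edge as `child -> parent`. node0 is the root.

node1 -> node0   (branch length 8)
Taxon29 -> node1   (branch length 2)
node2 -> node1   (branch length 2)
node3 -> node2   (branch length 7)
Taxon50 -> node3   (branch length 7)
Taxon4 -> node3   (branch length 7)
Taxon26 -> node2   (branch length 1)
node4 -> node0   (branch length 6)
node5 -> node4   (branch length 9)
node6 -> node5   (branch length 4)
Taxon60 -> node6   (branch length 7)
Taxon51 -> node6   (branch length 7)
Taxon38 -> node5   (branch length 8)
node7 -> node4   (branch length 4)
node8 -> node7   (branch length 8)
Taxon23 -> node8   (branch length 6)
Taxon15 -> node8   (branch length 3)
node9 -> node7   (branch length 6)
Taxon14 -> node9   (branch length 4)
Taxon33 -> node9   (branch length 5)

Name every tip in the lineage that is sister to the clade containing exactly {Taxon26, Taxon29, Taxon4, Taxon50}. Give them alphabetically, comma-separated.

The clade containing exactly {Taxon26, Taxon29, Taxon4, Taxon50} attaches directly to the root of the tree.
The other lineage descending from that same node — the sister group — is (((Taxon60,Taxon51),Taxon38),((Taxon23,Taxon15),(Taxon14,Taxon33))); its 7 tips in alphabetical order are the answer.

Taxon14, Taxon15, Taxon23, Taxon33, Taxon38, Taxon51, Taxon60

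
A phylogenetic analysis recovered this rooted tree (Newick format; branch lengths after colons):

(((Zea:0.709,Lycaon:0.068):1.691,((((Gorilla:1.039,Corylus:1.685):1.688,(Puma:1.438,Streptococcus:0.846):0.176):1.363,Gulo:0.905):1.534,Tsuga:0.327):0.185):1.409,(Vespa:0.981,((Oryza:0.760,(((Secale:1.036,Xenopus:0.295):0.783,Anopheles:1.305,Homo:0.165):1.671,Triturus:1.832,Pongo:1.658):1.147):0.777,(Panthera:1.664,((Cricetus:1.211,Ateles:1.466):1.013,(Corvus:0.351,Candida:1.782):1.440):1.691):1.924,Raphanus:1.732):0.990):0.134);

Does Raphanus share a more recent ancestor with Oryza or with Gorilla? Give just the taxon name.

The MRCA of Raphanus and Oryza subtends ((Oryza,(((Secale,Xenopus),Anopheles,Homo),Triturus,Pongo)),(Panthera,((Cricetus,Ateles),(Corvus,Candida))),Raphanus) (13 taxa).
The MRCA of Raphanus and Gorilla is the root, subtending the entire tree (22 taxa).
The first is nested inside the second, so Raphanus shares a more recent common ancestor with Oryza.

Oryza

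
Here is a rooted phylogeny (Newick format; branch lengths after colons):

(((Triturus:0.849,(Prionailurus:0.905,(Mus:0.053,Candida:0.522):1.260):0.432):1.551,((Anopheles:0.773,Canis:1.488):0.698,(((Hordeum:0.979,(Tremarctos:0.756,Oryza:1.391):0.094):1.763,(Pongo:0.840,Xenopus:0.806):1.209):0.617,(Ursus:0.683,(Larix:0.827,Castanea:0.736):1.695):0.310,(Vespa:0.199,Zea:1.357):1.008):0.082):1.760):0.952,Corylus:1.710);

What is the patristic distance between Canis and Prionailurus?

The path runs Canis → … → MRCA → … → Prionailurus; the MRCA is the node subtending ((Triturus,(Prionailurus,(Mus,Candida))),((Anopheles,Canis),(((Hordeum,(Tremarctos,Oryza)),(Pongo,Xenopus)),(Ursus,(Larix,Castanea)),(Vespa,Zea)))).
Branch lengths along that path: 1.488 + 0.698 + 1.760 + 1.551 + 0.432 + 0.905 = 6.834.

6.834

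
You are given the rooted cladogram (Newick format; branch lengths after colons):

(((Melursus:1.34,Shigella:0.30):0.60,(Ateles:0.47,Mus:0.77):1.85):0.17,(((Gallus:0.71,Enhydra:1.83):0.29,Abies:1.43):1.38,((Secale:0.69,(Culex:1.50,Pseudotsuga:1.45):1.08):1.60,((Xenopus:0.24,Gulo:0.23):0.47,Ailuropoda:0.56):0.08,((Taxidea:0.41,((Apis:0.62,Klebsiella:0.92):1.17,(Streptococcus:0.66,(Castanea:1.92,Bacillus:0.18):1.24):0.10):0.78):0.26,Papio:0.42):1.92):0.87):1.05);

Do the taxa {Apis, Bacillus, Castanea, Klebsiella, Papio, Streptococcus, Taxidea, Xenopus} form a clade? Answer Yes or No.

The MRCA of the listed taxa subtends ((Secale,(Culex,Pseudotsuga)),((Xenopus,Gulo),Ailuropoda),((Taxidea,((Apis,Klebsiella),(Streptococcus,(Castanea,Bacillus)))),Papio)).
That clade also contains Ailuropoda, Culex, Gulo, Pseudotsuga, Secale, which are not in the proposed group, so the group is not monophyletic.

No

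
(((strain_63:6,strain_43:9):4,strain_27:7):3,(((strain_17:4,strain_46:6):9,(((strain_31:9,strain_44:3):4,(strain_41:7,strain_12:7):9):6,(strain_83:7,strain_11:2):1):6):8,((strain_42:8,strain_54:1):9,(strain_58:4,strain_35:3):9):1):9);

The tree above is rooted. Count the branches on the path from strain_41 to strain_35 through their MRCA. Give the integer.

The MRCA of strain_41 and strain_35 is the node subtending (((strain_17,strain_46),(((strain_31,strain_44),(strain_41,strain_12)),(strain_83,strain_11))),((strain_42,strain_54),(strain_58,strain_35))).
From strain_41 up to that node: 5 branches. From strain_35 up to the same node: 3 branches. Total: 5 + 3 = 8.

8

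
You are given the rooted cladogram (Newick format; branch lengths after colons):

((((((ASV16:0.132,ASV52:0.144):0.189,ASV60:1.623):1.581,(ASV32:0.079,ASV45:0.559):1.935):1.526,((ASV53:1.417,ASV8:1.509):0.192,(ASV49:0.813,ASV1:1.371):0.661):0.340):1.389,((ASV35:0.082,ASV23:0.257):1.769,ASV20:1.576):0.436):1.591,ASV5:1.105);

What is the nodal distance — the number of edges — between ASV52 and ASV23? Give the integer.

The MRCA of ASV52 and ASV23 is the node subtending (((((ASV16,ASV52),ASV60),(ASV32,ASV45)),((ASV53,ASV8),(ASV49,ASV1))),((ASV35,ASV23),ASV20)).
From ASV52 up to that node: 5 branches. From ASV23 up to the same node: 3 branches. Total: 5 + 3 = 8.

8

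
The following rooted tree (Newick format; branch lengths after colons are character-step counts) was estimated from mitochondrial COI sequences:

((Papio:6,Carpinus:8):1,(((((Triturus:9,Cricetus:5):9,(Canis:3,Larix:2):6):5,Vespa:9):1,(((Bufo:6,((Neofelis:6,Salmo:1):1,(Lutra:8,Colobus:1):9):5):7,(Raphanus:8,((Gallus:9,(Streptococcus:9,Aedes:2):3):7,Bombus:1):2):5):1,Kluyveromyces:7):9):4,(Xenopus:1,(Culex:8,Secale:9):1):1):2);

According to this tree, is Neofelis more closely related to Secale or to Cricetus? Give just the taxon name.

Cricetus

The MRCA of Neofelis and Cricetus subtends ((((Triturus,Cricetus),(Canis,Larix)),Vespa),(((Bufo,((Neofelis,Salmo),(Lutra,Colobus))),(Raphanus,((Gallus,(Streptococcus,Aedes)),Bombus))),Kluyveromyces)) (16 taxa).
The MRCA of Neofelis and Secale subtends (((((Triturus,Cricetus),(Canis,Larix)),Vespa),(((Bufo,((Neofelis,Salmo),(Lutra,Colobus))),(Raphanus,((Gallus,(Streptococcus,Aedes)),Bombus))),Kluyveromyces)),(Xenopus,(Culex,Secale))) (19 taxa).
The first is nested inside the second, so Neofelis shares a more recent common ancestor with Cricetus.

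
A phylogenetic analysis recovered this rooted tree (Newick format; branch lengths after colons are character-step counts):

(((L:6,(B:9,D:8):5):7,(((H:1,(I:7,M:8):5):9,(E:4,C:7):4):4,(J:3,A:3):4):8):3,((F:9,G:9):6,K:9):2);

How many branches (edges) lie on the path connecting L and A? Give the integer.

5

The MRCA of L and A is the node subtending ((L,(B,D)),(((H,(I,M)),(E,C)),(J,A))).
From L up to that node: 2 branches. From A up to the same node: 3 branches. Total: 2 + 3 = 5.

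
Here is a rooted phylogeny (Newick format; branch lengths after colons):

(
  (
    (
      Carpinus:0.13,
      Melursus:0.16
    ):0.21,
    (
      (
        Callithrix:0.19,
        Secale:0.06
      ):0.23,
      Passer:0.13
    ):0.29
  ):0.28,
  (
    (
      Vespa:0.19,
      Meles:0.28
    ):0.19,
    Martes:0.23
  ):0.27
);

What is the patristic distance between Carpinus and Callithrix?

The path runs Carpinus → … → MRCA → … → Callithrix; the MRCA is the node subtending ((Carpinus,Melursus),((Callithrix,Secale),Passer)).
Branch lengths along that path: 0.13 + 0.21 + 0.29 + 0.23 + 0.19 = 1.05.

1.05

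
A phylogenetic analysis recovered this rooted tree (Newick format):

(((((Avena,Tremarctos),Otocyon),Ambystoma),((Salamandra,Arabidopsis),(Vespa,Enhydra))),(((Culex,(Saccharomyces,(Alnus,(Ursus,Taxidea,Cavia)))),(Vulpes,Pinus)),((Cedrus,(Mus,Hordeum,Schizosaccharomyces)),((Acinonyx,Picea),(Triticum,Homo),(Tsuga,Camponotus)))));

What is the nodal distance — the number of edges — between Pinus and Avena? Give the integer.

The MRCA of Pinus and Avena is the root of the tree.
From Pinus up to that node: 4 branches. From Avena up to the same node: 5 branches. Total: 4 + 5 = 9.

9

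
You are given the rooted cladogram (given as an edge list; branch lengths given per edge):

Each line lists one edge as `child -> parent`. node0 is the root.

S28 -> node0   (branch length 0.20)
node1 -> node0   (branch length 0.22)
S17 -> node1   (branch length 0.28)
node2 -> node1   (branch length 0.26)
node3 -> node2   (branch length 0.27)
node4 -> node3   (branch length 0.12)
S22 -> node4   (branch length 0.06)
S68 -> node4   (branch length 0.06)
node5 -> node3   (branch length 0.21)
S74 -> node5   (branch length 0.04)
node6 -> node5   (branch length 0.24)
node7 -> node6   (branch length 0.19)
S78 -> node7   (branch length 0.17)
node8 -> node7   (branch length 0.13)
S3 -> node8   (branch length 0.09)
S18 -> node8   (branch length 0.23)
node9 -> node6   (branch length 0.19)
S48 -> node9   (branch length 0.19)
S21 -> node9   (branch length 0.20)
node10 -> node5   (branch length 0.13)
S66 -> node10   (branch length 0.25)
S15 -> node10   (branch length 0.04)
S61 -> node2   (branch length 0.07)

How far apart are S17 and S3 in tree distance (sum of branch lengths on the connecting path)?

The path runs S17 → … → MRCA → … → S3; the MRCA is the node subtending (S17,(((S22,S68),(S74,((S78,(S3,S18)),(S48,S21)),(S66,S15))),S61)).
Branch lengths along that path: 0.28 + 0.26 + 0.27 + 0.21 + 0.24 + 0.19 + 0.13 + 0.09 = 1.67.

1.67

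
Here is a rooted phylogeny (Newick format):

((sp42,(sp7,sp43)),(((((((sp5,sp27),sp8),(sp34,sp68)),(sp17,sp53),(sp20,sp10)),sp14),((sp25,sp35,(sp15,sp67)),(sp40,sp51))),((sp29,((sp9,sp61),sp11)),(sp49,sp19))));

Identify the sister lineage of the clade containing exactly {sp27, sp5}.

sp8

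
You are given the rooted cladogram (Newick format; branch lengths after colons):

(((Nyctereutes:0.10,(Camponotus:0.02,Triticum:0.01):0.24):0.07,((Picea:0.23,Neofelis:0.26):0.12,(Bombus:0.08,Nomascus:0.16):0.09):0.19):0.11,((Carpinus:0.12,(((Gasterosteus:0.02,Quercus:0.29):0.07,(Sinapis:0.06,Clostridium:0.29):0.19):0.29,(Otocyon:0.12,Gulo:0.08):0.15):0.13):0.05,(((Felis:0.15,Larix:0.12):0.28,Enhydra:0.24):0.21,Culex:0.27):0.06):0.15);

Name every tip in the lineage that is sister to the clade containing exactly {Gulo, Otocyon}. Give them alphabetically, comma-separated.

Clostridium, Gasterosteus, Quercus, Sinapis

The clade containing exactly {Gulo, Otocyon} attaches to the tree at the node subtending (((Gasterosteus,Quercus),(Sinapis,Clostridium)),(Otocyon,Gulo)).
The other lineage descending from that same node — the sister group — is ((Gasterosteus,Quercus),(Sinapis,Clostridium)); its 4 tips in alphabetical order are the answer.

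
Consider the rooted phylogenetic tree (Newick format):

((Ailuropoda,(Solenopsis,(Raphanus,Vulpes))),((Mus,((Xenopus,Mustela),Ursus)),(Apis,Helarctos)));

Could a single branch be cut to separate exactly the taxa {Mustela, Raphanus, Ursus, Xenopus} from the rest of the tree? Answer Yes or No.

The MRCA of the listed taxa is the root, so the smallest clade containing them is the whole tree.
That clade also contains Ailuropoda, Apis, Helarctos, Mus, Solenopsis, Vulpes, which are not in the proposed group, so the group is not monophyletic.

No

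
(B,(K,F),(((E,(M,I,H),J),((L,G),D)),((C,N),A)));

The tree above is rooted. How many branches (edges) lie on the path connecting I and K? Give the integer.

7

The MRCA of I and K is the root of the tree.
From I up to that node: 5 branches. From K up to the same node: 2 branches. Total: 5 + 2 = 7.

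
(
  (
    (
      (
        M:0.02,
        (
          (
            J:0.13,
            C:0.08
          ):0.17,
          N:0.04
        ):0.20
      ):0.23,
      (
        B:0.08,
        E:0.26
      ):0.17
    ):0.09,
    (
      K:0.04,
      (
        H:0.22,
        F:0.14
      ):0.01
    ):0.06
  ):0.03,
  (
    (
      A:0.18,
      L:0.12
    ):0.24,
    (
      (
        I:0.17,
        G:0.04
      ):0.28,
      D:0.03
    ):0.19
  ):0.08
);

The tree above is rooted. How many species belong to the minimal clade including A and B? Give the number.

14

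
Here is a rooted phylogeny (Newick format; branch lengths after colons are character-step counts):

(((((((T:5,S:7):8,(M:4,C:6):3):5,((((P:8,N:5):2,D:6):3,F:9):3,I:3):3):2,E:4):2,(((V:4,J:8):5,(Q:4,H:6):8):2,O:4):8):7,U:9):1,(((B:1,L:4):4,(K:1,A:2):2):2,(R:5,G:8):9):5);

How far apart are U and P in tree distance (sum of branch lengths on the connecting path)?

39

The path runs U → … → MRCA → … → P; the MRCA is the node subtending ((((((T,S),(M,C)),((((P,N),D),F),I)),E),(((V,J),(Q,H)),O)),U).
Branch lengths along that path: 9 + 7 + 2 + 2 + 3 + 3 + 3 + 2 + 8 = 39.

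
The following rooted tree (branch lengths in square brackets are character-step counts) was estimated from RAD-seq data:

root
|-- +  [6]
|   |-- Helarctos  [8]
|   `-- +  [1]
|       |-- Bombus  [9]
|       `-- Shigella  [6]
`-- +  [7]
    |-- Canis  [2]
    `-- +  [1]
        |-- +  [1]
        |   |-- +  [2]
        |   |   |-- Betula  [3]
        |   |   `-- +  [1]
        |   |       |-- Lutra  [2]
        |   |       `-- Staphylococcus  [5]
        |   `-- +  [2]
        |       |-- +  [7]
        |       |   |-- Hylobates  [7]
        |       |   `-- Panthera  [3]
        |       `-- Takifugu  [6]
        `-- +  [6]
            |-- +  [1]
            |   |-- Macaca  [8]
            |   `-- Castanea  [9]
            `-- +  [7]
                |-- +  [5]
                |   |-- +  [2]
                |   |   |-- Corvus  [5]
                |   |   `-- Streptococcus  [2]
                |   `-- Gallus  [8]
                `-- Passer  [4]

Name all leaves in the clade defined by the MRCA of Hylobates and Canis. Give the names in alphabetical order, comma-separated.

Tracing Hylobates: it sits inside (Hylobates,Panthera).
Tracing Canis: it sits inside (Canis,(((Betula,(Lutra,Staphylococcus)),((Hylobates,Panthera),Takifugu)),((Macaca,Castanea),(((Corvus,Streptococcus),Gallus),Passer)))).
The smallest clade enclosing both is (Canis,(((Betula,(Lutra,Staphylococcus)),((Hylobates,Panthera),Takifugu)),((Macaca,Castanea),(((Corvus,Streptococcus),Gallus),Passer)))); the answer is its 13 terminal taxa in alphabetical order.

Betula, Canis, Castanea, Corvus, Gallus, Hylobates, Lutra, Macaca, Panthera, Passer, Staphylococcus, Streptococcus, Takifugu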